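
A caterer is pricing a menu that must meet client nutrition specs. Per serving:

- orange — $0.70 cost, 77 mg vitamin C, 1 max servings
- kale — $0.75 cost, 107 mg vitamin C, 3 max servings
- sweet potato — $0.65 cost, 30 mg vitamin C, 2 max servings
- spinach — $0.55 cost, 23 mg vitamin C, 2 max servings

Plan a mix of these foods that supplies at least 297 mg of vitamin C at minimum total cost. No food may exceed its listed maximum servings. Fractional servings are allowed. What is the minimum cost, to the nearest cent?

$2.08

Cost per mg of vitamin C: kale $0.0070, orange $0.0091, sweet potato $0.0217, spinach $0.0239.
Take 2.776 servings of kale: +297.0 mg vitamin C for $2.08 (total $2.08, still need 0.0 mg).
Filling from the cheapest source first is optimal under one linear minimum: $2.08.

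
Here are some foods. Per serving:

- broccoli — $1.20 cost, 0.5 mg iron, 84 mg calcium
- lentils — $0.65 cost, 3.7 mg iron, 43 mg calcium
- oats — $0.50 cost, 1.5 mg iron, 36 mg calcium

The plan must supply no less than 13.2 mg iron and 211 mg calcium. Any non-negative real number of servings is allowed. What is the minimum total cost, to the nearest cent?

$3.05

An LP optimum is at a vertex; with two nutrient constraints at most two foods are used. Check each candidate.
broccoli only: max(13.2/0.5, 211/84) = 26.4 servings → $31.68.
lentils only: max(13.2/3.7, 211/43) = 4.907 servings → $3.19.
oats only: max(13.2/1.5, 211/36) = 8.8 servings → $4.40.
broccoli + lentils with both tight: 0.7366 servings and 3.468 servings → $3.14.
broccoli + oats: intersection lies outside the first quadrant.
lentils + oats with both tight: 2.31 servings and 3.102 servings → $3.05.
The minimum over all feasible corners is $3.05.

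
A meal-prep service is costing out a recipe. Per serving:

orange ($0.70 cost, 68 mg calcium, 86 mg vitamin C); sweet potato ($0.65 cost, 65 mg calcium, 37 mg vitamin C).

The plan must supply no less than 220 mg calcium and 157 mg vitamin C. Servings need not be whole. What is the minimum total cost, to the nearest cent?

$2.21

An LP optimum is at a vertex; with two nutrient constraints at most two foods are used. Check each candidate.
orange only: max(220/68, 157/86) = 3.235 servings → $2.26.
sweet potato only: max(220/65, 157/37) = 4.243 servings → $2.76.
orange + sweet potato with both tight: 0.6718 servings and 2.682 servings → $2.21.
So the least-cost plan costs $2.21.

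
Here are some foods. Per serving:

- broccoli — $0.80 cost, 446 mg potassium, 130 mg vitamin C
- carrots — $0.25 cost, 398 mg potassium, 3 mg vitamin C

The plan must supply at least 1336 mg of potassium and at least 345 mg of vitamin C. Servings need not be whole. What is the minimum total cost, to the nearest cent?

$2.21

This is a tiny linear program; its minimum lies at a vertex of the feasible set. List the vertices and price them.
broccoli only: max(1336/446, 345/130) = 2.996 servings → $2.40.
carrots only: max(1336/398, 345/3) = 115 servings → $28.75.
broccoli + carrots with both tight: 2.645 servings and 0.393 servings → $2.21.
So the least-cost plan costs $2.21.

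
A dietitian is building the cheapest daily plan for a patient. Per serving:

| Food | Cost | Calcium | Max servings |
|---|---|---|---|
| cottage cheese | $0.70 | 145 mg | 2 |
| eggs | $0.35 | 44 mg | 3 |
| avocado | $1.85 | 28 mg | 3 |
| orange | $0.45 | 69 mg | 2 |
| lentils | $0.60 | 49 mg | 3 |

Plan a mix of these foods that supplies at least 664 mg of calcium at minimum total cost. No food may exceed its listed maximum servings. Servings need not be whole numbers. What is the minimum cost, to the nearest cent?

$4.62

Cost per mg of calcium: cottage cheese $0.0048, orange $0.0065, eggs $0.0080, lentils $0.0122, avocado $0.0661.
Take 2 servings of cottage cheese: +290.0 mg calcium for $1.40 (total $1.40, still need 374.0 mg).
Take 2 servings of orange: +138.0 mg calcium for $0.90 (total $2.30, still need 236.0 mg).
Take 3 servings of eggs: +132.0 mg calcium for $1.05 (total $3.35, still need 104.0 mg).
Take 2.122 servings of lentils: +104.0 mg calcium for $1.27 (total $4.62, still need 0.0 mg).
Filling from the cheapest source first is optimal under one linear minimum: $4.62.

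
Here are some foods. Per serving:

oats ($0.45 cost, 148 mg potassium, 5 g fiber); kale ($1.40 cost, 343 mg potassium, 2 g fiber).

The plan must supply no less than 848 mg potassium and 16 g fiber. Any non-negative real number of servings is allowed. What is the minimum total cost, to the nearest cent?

oats only: max(848/148, 16/5) = 5.73 servings → $2.58.
kale only: max(848/343, 16/2) = 8 servings → $11.20.
oats + kale with both tight: 2.672 servings and 1.319 servings → $3.05.
So the least-cost plan costs $2.58.

$2.58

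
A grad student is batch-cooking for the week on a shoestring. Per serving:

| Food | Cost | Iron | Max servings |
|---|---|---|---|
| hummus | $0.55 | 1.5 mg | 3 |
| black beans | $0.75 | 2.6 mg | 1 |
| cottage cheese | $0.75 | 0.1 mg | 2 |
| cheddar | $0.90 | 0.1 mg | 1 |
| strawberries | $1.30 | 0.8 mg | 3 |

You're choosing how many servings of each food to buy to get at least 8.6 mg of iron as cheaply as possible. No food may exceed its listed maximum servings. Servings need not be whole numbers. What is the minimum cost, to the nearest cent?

$4.84

Cost per mg of iron: black beans $0.2885, hummus $0.3667, strawberries $1.6250, cottage cheese $7.5000, cheddar $9.0000.
Take 1 serving of black beans: +2.6 mg iron for $0.75 (total $0.75, still need 6.0 mg).
Take 3 servings of hummus: +4.5 mg iron for $1.65 (total $2.40, still need 1.5 mg).
Take 1.875 servings of strawberries: +1.5 mg iron for $2.44 (total $4.84, still need 0.0 mg).
Greedy by cheapest-per-mg is optimal for a single linear constraint, so the minimum cost is $4.84.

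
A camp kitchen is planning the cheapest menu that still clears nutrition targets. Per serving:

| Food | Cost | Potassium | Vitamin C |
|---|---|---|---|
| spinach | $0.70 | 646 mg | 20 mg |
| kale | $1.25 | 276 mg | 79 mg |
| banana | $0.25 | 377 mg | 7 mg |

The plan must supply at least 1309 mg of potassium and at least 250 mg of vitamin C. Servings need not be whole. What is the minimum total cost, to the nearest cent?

Compare the cost at each extreme point of the feasible region.
spinach only: max(1309/646, 250/20) = 12.5 servings → $8.75.
kale only: max(1309/276, 250/79) = 4.743 servings → $5.93.
banana only: max(1309/377, 250/7) = 35.71 servings → $8.93.
spinach + kale with both tight: 0.7561 servings and 2.973 servings → $4.25.
spinach + banana: the both-tight solution has a negative serving — not a feasible corner.
kale + banana with both tight: 3.055 servings and 1.236 servings → $4.13.
Cheapest feasible corner: $4.13.

$4.13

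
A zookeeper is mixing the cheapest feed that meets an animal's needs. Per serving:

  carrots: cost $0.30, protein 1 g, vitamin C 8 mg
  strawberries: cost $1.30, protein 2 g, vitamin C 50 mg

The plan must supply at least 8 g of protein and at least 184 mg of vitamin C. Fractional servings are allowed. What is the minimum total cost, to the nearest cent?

$4.87

An LP optimum is at a vertex; with two nutrient constraints at most two foods are used. Check each candidate.
carrots only: max(8/1, 184/8) = 23 servings → $6.90.
strawberries only: max(8/2, 184/50) = 4 servings → $5.20.
carrots + strawberries with both tight: 0.9412 servings and 3.529 servings → $4.87.
Cheapest feasible corner: $4.87.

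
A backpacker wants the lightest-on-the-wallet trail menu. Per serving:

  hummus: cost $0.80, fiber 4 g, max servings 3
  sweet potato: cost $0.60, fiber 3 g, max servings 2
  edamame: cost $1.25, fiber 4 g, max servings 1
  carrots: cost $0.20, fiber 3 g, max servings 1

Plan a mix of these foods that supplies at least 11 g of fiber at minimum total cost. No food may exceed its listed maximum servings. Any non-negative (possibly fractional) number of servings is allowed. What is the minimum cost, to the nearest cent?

$1.80

Cost per g of fiber: carrots $0.0667, hummus $0.2000, sweet potato $0.2000, edamame $0.3125.
Take 1 serving of carrots: +3.0 g fiber for $0.20 (total $0.20, still need 8.0 g).
Take 2 servings of hummus: +8.0 g fiber for $1.60 (total $1.80, still need 0.0 g).
Filling from the cheapest source first is optimal under one linear minimum: $1.80.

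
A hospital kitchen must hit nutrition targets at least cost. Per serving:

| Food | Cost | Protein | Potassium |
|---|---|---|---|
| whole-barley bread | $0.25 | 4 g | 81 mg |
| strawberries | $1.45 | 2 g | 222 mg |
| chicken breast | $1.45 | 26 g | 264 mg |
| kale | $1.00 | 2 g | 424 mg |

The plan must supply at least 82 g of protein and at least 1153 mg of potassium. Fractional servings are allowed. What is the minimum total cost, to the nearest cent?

$4.79

An LP optimum is at a vertex; with two nutrient constraints at most two foods are used. Check each candidate.
whole-barley bread only: max(82/4, 1153/81) = 20.5 servings → $5.12.
strawberries only: max(82/2, 1153/222) = 41 servings → $59.45.
chicken breast only: max(82/26, 1153/264) = 4.367 servings → $6.33.
kale only: max(82/2, 1153/424) = 41 servings → $41.00.
whole-barley bread + strawberries: the both-tight solution has a negative serving — not a feasible corner.
whole-barley bread + chicken breast with both tight: 7.933 servings and 1.933 servings → $4.79.
whole-barley bread + kale: intersection lies outside the first quadrant.
strawberries + chicken breast with both tight: 1.588 servings and 3.032 servings → $6.70.
strawberries + kale with both targets exact would need a negative amount; discard.
chicken breast + kale with both tight: 3.093 servings and 0.7936 servings → $5.28.
So the least-cost plan costs $4.79.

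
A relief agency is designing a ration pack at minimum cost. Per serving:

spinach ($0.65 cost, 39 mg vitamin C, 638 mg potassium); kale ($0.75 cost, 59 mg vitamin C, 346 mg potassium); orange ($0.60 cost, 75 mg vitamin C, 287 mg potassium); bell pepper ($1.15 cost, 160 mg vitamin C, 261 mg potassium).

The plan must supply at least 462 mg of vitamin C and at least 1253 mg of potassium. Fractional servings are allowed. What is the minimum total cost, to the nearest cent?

Two binding constraints pin down two serving amounts, so the optimal mix uses at most two foods. The candidates are each food alone (scaled to the tighter of vitamin C/potassium) and each pair with both constraints tight.
spinach only: max(462/39, 1253/638) = 11.85 servings → $7.70.
kale only: max(462/59, 1253/346) = 7.831 servings → $5.87.
orange only: max(462/75, 1253/287) = 6.16 servings → $3.70.
bell pepper only: max(462/160, 1253/261) = 4.801 servings → $5.52.
spinach + kale: intersection lies outside the first quadrant.
spinach + orange: intersection lies outside the first quadrant.
spinach + bell pepper with both tight: 0.8694 servings and 2.676 servings → $3.64.
kale + orange with both targets exact would need a negative amount; discard.
kale + bell pepper with both tight: 1.999 servings and 2.15 servings → $3.97.
orange + bell pepper with both tight: 3.033 servings and 1.466 servings → $3.51.
The minimum over all feasible corners is $3.51.

$3.51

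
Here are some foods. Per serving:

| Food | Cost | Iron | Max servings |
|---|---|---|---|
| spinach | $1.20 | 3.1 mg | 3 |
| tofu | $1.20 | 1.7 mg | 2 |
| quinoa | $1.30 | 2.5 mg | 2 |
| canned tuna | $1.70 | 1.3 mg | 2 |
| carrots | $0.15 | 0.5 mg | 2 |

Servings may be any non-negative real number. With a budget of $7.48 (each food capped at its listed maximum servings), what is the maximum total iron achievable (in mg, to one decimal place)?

Iron per dollar: carrots 3.333, spinach 2.583, quinoa 1.923, tofu 1.417, canned tuna 0.7647.
Take 2 servings of carrots: spends $0.30, +1.0 mg iron (running total 1.0 mg).
Take 3 servings of spinach: spends $3.60, +9.3 mg iron (running total 10.3 mg).
Take 2 servings of quinoa: spends $2.60, +5.0 mg iron (running total 15.3 mg).
Take 0.8167 servings of tofu: spends $0.98, +1.4 mg iron (running total 16.7 mg).
Greedy by best ratio exhausts the cost allowance optimally: 16.7 mg.

16.7 mg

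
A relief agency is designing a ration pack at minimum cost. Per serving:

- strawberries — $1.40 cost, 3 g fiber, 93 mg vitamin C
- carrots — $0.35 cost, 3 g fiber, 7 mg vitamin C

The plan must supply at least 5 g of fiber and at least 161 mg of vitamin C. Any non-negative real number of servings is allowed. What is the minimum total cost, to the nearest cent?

$2.42

Compare the cost at each extreme point of the feasible region.
strawberries only: max(5/3, 161/93) = 1.731 servings → $2.42.
carrots only: max(5/3, 161/7) = 23 servings → $8.05.
strawberries + carrots: the both-tight solution has a negative serving — not a feasible corner.
The minimum over all feasible corners is $2.42.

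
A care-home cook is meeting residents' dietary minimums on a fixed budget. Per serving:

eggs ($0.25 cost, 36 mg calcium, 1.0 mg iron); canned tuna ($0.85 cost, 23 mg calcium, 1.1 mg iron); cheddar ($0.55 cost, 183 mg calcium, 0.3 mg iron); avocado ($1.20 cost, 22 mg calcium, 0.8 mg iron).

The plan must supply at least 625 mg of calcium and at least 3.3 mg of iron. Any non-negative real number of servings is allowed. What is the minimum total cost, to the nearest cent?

An LP optimum is at a vertex; with two nutrient constraints at most two foods are used. Check each candidate.
eggs only: max(625/36, 3.3/1.0) = 17.36 servings → $4.34.
canned tuna only: max(625/23, 3.3/1.1) = 27.17 servings → $23.10.
cheddar only: max(625/183, 3.3/0.3) = 11 servings → $6.05.
avocado only: max(625/22, 3.3/0.8) = 28.41 servings → $34.09.
eggs + canned tuna: intersection lies outside the first quadrant.
eggs + cheddar with both tight: 2.418 servings and 2.94 servings → $2.22.
eggs + avocado with both targets exact would need a negative amount; discard.
canned tuna + cheddar with both tight: 2.142 servings and 3.146 servings → $3.55.
canned tuna + avocado with both targets exact would need a negative amount; discard.
cheddar + avocado with both tight: 3.057 servings and 2.979 servings → $5.26.
So the least-cost plan costs $2.22.

$2.22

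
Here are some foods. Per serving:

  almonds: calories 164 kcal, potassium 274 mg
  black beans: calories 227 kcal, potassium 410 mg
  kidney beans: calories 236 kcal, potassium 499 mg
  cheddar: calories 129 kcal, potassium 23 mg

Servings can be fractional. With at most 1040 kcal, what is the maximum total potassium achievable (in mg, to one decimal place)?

2199.0 mg

Potassium per kcal: kidney beans 2.114, black beans 1.806, almonds 1.671, cheddar 0.1783.
With no serving limits, spend the whole calories allowance on kidney beans: 1040 kcal / 236 kcal × 499 mg = 2199.0 mg.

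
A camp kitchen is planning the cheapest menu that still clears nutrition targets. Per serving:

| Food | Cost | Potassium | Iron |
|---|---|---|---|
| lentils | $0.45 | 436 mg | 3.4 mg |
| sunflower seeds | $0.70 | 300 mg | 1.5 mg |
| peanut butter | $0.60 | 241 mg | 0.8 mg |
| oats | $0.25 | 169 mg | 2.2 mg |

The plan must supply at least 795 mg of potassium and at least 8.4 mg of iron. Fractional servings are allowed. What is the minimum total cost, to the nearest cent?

$1.01

Two binding constraints pin down two serving amounts, so the optimal mix uses at most two foods. The candidates are each food alone (scaled to the tighter of potassium/iron) and each pair with both constraints tight.
lentils only: max(795/436, 8.4/3.4) = 2.471 servings → $1.11.
sunflower seeds only: max(795/300, 8.4/1.5) = 5.6 servings → $3.92.
peanut butter only: max(795/241, 8.4/0.8) = 10.5 servings → $6.30.
oats only: max(795/169, 8.4/2.2) = 4.704 servings → $1.18.
lentils + sunflower seeds: the both-tight solution has a negative serving — not a feasible corner.
lentils + peanut butter: the both-tight solution has a negative serving — not a feasible corner.
lentils + oats with both tight: 0.8565 servings and 2.495 servings → $1.01.
sunflower seeds + peanut butter: intersection lies outside the first quadrant.
sunflower seeds + oats with both tight: 0.8103 servings and 3.266 servings → $1.38.
peanut butter + oats with both tight: 0.8339 servings and 3.515 servings → $1.38.
Cheapest feasible corner: $1.01.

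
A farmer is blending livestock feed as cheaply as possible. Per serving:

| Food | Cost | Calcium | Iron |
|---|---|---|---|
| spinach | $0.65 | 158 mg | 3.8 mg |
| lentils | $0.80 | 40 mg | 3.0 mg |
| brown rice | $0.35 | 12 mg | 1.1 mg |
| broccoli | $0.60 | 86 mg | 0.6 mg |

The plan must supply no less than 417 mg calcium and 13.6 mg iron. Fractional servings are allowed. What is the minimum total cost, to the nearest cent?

spinach only: max(417/158, 13.6/3.8) = 3.579 servings → $2.33.
lentils only: max(417/40, 13.6/3.0) = 10.43 servings → $8.34.
brown rice only: max(417/12, 13.6/1.1) = 34.75 servings → $12.16.
broccoli only: max(417/86, 13.6/0.6) = 22.67 servings → $13.60.
spinach + lentils with both tight: 2.196 servings and 1.752 servings → $2.83.
spinach + brown rice with both tight: 2.305 servings and 4.401 servings → $3.04.
spinach + broccoli: the both-tight solution has a negative serving — not a feasible corner.
lentils + brown rice: the both-tight solution has a negative serving — not a feasible corner.
lentils + broccoli with both tight: 3.929 servings and 3.021 servings → $4.96.
brown rice + broccoli with both tight: 10.52 servings and 3.381 servings → $5.71.
Cheapest feasible corner: $2.33.

$2.33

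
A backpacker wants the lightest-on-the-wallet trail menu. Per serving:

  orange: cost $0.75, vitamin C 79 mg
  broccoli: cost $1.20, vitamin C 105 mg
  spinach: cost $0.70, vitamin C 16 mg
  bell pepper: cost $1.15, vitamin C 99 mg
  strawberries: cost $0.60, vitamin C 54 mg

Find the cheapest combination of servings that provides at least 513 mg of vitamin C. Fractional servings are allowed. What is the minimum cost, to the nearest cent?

Cost per mg of vitamin C: orange $0.0095, strawberries $0.0111, broccoli $0.0114, bell pepper $0.0116, spinach $0.0437.
With no serving limits, use only orange: 513 mg / 79 mg = 6.494 servings × $0.75 = $4.87.

$4.87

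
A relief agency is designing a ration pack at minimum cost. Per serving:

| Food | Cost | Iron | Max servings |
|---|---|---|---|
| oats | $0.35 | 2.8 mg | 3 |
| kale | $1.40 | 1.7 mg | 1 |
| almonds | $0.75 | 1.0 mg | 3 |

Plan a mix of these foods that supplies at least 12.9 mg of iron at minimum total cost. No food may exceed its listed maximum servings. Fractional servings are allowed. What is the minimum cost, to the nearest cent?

Cost per mg of iron: oats $0.1250, almonds $0.7500, kale $0.8235.
Take 3 servings of oats: +8.4 mg iron for $1.05 (total $1.05, still need 4.5 mg).
Take 3 servings of almonds: +3.0 mg iron for $2.25 (total $3.30, still need 1.5 mg).
Take 0.8824 servings of kale: +1.5 mg iron for $1.24 (total $4.54, still need 0.0 mg).
Greedy by cheapest-per-mg is optimal for a single linear constraint, so the minimum cost is $4.54.

$4.54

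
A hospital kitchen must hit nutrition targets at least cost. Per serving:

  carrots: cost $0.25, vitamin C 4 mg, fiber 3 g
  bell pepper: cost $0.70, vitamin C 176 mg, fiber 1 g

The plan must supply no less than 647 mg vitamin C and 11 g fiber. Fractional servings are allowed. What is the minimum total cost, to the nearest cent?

Two binding constraints pin down two serving amounts, so the optimal mix uses at most two foods. The candidates are each food alone (scaled to the tighter of vitamin C/fiber) and each pair with both constraints tight.
carrots only: max(647/4, 11/3) = 161.8 servings → $40.44.
bell pepper only: max(647/176, 11/1) = 11 servings → $7.70.
carrots + bell pepper with both tight: 2.46 servings and 3.62 servings → $3.15.
So the least-cost plan costs $3.15.

$3.15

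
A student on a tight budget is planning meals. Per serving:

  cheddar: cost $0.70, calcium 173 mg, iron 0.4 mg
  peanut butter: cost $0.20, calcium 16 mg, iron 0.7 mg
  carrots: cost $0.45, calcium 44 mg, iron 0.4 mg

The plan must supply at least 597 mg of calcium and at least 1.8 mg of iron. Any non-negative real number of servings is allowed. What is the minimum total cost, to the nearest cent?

$2.50

At the optimum either one food covers both requirements or two foods hit both targets exactly; no other combination can be cheaper.
cheddar only: max(597/173, 1.8/0.4) = 4.5 servings → $3.15.
peanut butter only: max(597/16, 1.8/0.7) = 37.31 servings → $7.46.
carrots only: max(597/44, 1.8/0.4) = 13.57 servings → $6.11.
cheddar + peanut butter with both tight: 3.392 servings and 0.633 servings → $2.50.
cheddar + carrots with both tight: 3.093 servings and 1.407 servings → $2.80.
peanut butter + carrots: the both-tight solution has a negative serving — not a feasible corner.
So the least-cost plan costs $2.50.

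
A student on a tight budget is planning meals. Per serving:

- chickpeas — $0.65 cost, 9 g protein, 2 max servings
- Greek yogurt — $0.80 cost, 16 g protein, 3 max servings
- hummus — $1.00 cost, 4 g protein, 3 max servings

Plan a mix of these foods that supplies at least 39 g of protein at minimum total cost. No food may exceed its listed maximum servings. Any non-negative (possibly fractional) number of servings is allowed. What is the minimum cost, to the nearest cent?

Cost per g of protein: Greek yogurt $0.0500, chickpeas $0.0722, hummus $0.2500.
Take 2.438 servings of Greek yogurt: +39.0 g protein for $1.95 (total $1.95, still need 0.0 g).
Filling from the cheapest source first is optimal under one linear minimum: $1.95.

$1.95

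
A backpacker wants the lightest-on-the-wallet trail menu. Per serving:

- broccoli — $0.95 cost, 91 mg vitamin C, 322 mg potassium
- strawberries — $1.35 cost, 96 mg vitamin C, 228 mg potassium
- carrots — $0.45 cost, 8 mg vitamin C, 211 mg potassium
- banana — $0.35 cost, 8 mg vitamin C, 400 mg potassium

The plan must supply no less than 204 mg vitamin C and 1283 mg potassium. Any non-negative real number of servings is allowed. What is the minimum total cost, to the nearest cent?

Compare the cost at each extreme point of the feasible region.
broccoli only: max(204/91, 1283/322) = 3.984 servings → $3.79.
strawberries only: max(204/96, 1283/228) = 5.627 servings → $7.60.
carrots only: max(204/8, 1283/211) = 25.5 servings → $11.47.
banana only: max(204/8, 1283/400) = 25.5 servings → $8.93.
broccoli + strawberries: the both-tight solution has a negative serving — not a feasible corner.
broccoli + carrots with both tight: 1.972 servings and 3.072 servings → $3.26.
broccoli + banana with both tight: 2.109 servings and 1.51 servings → $2.53.
strawberries + carrots with both tight: 1.778 servings and 4.159 servings → $4.27.
strawberries + banana with both tight: 1.95 servings and 2.096 servings → $3.37.
carrots + banana with both targets exact would need a negative amount; discard.
Cheapest feasible corner: $2.53.

$2.53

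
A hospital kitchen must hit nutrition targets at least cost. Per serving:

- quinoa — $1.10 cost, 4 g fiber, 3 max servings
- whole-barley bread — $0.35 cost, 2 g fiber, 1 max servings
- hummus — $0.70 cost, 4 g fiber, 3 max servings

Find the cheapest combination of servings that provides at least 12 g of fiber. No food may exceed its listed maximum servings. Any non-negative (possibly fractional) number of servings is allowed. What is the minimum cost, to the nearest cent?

$2.10

Cost per g of fiber: whole-barley bread $0.1750, hummus $0.1750, quinoa $0.2750.
Take 1 serving of whole-barley bread: +2.0 g fiber for $0.35 (total $0.35, still need 10.0 g).
Take 2.5 servings of hummus: +10.0 g fiber for $1.75 (total $2.10, still need 0.0 g).
Filling from the cheapest source first is optimal under one linear minimum: $2.10.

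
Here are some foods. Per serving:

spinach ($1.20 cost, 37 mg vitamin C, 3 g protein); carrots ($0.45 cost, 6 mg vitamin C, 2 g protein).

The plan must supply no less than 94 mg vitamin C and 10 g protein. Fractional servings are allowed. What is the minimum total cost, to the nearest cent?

$3.45

For a min-cost LP with two ≥-constraints, a basic feasible solution has at most two positive variables.
spinach only: max(94/37, 10/3) = 3.333 servings → $4.00.
carrots only: max(94/6, 10/2) = 15.67 servings → $7.05.
spinach + carrots with both tight: 2.286 servings and 1.571 servings → $3.45.
So the least-cost plan costs $3.45.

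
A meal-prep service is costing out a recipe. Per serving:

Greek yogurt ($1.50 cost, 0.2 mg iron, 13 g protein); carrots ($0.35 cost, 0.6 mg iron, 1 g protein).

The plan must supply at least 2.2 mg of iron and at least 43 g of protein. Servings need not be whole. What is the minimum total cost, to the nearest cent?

Check every corner: each single food scaled to meet both minima, and each pair solved so both constraints bind.
Greek yogurt only: max(2.2/0.2, 43/13) = 11 servings → $16.50.
carrots only: max(2.2/0.6, 43/1) = 43 servings → $15.05.
Greek yogurt + carrots with both tight: 3.105 servings and 2.632 servings → $5.58.
The minimum over all feasible corners is $5.58.

$5.58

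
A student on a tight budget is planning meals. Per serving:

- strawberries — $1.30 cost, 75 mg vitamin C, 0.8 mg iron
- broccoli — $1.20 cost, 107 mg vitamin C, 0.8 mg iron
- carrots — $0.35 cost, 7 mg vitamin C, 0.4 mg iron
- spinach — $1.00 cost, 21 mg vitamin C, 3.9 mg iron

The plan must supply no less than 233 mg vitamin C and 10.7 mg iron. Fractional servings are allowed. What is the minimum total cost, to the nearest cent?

$4.44

Check every corner: each single food scaled to meet both minima, and each pair solved so both constraints bind.
strawberries only: max(233/75, 10.7/0.8) = 13.38 servings → $17.39.
broccoli only: max(233/107, 10.7/0.8) = 13.38 servings → $16.05.
carrots only: max(233/7, 10.7/0.4) = 33.29 servings → $11.65.
spinach only: max(233/21, 10.7/3.9) = 11.1 servings → $11.10.
strawberries + broccoli: the both-tight solution has a negative serving — not a feasible corner.
strawberries + carrots with both tight: 0.75 servings and 25.25 servings → $9.81.
strawberries + spinach with both tight: 2.481 servings and 2.235 servings → $5.46.
broccoli + carrots with both tight: 0.4919 servings and 25.77 servings → $9.61.
broccoli + spinach with both tight: 1.708 servings and 2.393 servings → $4.44.
carrots + spinach: intersection lies outside the first quadrant.
Cheapest feasible corner: $4.44.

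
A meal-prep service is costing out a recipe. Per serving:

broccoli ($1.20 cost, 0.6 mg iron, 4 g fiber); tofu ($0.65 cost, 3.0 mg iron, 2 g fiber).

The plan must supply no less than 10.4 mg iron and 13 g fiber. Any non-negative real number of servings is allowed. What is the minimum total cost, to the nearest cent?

$4.06

A basic optimal solution has at most two foods positive. Try each food alone and each pair with both targets met exactly.
broccoli only: max(10.4/0.6, 13/4) = 17.33 servings → $20.80.
tofu only: max(10.4/3.0, 13/2) = 6.5 servings → $4.22.
broccoli + tofu with both tight: 1.685 servings and 3.13 servings → $4.06.
Cheapest feasible corner: $4.06.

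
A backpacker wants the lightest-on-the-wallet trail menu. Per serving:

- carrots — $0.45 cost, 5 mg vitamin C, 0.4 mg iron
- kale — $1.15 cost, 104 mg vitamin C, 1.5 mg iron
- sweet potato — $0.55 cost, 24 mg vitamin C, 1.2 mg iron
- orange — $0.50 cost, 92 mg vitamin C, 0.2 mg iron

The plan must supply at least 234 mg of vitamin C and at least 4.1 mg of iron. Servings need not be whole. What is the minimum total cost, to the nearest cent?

The cheapest plan sits at a corner of the feasible region — with two constraints it uses at most two foods.
carrots only: max(234/5, 4.1/0.4) = 46.8 servings → $21.06.
kale only: max(234/104, 4.1/1.5) = 2.733 servings → $3.14.
sweet potato only: max(234/24, 4.1/1.2) = 9.75 servings → $5.36.
orange only: max(234/92, 4.1/0.2) = 20.5 servings → $10.25.
carrots + kale with both tight: 2.211 servings and 2.144 servings → $3.46.
carrots + sweet potato: intersection lies outside the first quadrant.
carrots + orange with both tight: 9.229 servings and 2.042 servings → $5.17.
kale + sweet potato with both tight: 2.054 servings and 0.8491 servings → $2.83.
kale + orange with both targets exact would need a negative amount; discard.
sweet potato + orange with both tight: 3.129 servings and 1.727 servings → $2.58.
So the least-cost plan costs $2.58.

$2.58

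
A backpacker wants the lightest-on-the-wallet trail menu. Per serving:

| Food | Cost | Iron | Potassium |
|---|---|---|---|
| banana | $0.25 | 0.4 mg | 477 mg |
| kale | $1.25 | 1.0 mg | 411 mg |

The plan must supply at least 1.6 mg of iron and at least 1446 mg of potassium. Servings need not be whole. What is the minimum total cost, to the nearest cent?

The cheapest plan sits at a corner of the feasible region — with two constraints it uses at most two foods.
banana only: max(1.6/0.4, 1446/477) = 4 servings → $1.00.
kale only: max(1.6/1.0, 1446/411) = 3.518 servings → $4.40.
banana + kale with both tight: 2.522 servings and 0.5912 servings → $1.37.
So the least-cost plan costs $1.00.

$1.00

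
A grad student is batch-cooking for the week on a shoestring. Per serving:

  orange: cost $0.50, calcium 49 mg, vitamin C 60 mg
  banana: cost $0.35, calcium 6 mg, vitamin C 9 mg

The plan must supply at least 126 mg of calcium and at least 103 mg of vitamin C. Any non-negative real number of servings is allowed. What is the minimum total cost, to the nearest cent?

$1.29

orange only: max(126/49, 103/60) = 2.571 servings → $1.29.
banana only: max(126/6, 103/9) = 21 servings → $7.35.
orange + banana with both targets exact would need a negative amount; discard.
The minimum over all feasible corners is $1.29.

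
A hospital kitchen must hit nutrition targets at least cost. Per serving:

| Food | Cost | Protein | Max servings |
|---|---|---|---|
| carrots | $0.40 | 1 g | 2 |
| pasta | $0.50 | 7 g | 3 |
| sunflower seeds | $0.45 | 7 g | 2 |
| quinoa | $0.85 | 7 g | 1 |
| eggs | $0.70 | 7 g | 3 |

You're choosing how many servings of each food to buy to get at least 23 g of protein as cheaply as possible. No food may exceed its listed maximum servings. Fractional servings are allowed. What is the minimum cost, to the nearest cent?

$1.54

Cost per g of protein: sunflower seeds $0.0643, pasta $0.0714, eggs $0.1000, quinoa $0.1214, carrots $0.4000.
Take 2 servings of sunflower seeds: +14.0 g protein for $0.90 (total $0.90, still need 9.0 g).
Take 1.286 servings of pasta: +9.0 g protein for $0.64 (total $1.54, still need 0.0 g).
Greedy by cheapest-per-g is optimal for a single linear constraint, so the minimum cost is $1.54.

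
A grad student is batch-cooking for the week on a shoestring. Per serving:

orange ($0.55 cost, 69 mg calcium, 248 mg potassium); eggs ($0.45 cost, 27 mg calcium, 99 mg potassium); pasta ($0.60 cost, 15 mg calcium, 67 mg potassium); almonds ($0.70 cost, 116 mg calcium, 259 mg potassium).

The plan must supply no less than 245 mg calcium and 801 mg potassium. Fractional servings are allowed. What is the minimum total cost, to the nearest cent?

$1.84

An LP optimum is at a vertex; with two nutrient constraints at most two foods are used. Check each candidate.
orange only: max(245/69, 801/248) = 3.551 servings → $1.95.
eggs only: max(245/27, 801/99) = 9.074 servings → $4.08.
pasta only: max(245/15, 801/67) = 16.33 servings → $9.80.
almonds only: max(245/116, 801/259) = 3.093 servings → $2.16.
orange + eggs: the both-tight solution has a negative serving — not a feasible corner.
orange + pasta with both targets exact would need a negative amount; discard.
orange + almonds with both tight: 2.704 servings and 0.5039 servings → $1.84.
eggs + pasta with both targets exact would need a negative amount; discard.
eggs + almonds with both tight: 6.56 servings and 0.5852 servings → $3.36.
pasta + almonds with both tight: 7.579 servings and 1.132 servings → $5.34.
The minimum over all feasible corners is $1.84.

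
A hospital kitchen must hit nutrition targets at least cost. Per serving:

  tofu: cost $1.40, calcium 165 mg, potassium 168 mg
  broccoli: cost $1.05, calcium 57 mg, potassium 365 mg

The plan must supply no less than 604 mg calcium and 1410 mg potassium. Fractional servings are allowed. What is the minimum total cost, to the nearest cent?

$6.59

This is a tiny linear program; its minimum lies at a vertex of the feasible set. List the vertices and price them.
tofu only: max(604/165, 1410/168) = 8.393 servings → $11.75.
broccoli only: max(604/57, 1410/365) = 10.6 servings → $11.13.
tofu + broccoli with both tight: 2.766 servings and 2.59 servings → $6.59.
The minimum over all feasible corners is $6.59.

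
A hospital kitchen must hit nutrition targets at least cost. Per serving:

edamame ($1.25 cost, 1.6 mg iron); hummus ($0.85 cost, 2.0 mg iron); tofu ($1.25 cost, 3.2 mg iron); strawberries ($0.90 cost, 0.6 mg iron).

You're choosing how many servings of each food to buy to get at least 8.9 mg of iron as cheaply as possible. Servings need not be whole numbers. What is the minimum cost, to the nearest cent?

Cost per mg of iron: tofu $0.3906, hummus $0.4250, edamame $0.7812, strawberries $1.5000.
With no serving limits, use only tofu: 8.9 mg / 3.2 mg = 2.781 servings × $1.25 = $3.48.

$3.48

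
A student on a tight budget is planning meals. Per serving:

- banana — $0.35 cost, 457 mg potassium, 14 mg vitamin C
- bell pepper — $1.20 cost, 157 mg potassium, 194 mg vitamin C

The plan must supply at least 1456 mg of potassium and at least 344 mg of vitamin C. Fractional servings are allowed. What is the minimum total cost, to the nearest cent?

With two linear requirements the optimum uses one or two foods; enumerate the corners.
banana only: max(1456/457, 344/14) = 24.57 servings → $8.60.
bell pepper only: max(1456/157, 344/194) = 9.274 servings → $11.13.
banana + bell pepper with both tight: 2.642 servings and 1.583 servings → $2.82.
Cheapest feasible corner: $2.82.

$2.82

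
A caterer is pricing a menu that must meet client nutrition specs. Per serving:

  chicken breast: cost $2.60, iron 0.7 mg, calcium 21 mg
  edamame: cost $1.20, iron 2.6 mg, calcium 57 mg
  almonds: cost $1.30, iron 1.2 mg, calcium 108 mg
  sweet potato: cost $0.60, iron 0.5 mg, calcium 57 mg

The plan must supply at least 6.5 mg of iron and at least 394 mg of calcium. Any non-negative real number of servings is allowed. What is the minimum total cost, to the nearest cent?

chicken breast only: max(6.5/0.7, 394/21) = 18.76 servings → $48.78.
edamame only: max(6.5/2.6, 394/57) = 6.912 servings → $8.29.
almonds only: max(6.5/1.2, 394/108) = 5.417 servings → $7.04.
sweet potato only: max(6.5/0.5, 394/57) = 13 servings → $7.80.
chicken breast + edamame: intersection lies outside the first quadrant.
chicken breast + almonds with both tight: 4.548 servings and 2.764 servings → $15.42.
chicken breast + sweet potato with both tight: 5.901 servings and 4.738 servings → $18.19.
edamame + almonds with both tight: 1.079 servings and 3.079 servings → $5.30.
edamame + sweet potato with both tight: 1.449 servings and 5.463 servings → $5.02.
almonds + sweet potato: the both-tight solution has a negative serving — not a feasible corner.
Cheapest feasible corner: $5.02.

$5.02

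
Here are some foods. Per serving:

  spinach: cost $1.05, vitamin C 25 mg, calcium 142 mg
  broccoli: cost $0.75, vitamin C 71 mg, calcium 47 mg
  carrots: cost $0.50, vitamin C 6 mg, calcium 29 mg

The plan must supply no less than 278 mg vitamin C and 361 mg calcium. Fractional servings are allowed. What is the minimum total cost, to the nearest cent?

For a min-cost LP with two ≥-constraints, a basic feasible solution has at most two positive variables.
spinach only: max(278/25, 361/142) = 11.12 servings → $11.68.
broccoli only: max(278/71, 361/47) = 7.681 servings → $5.76.
carrots only: max(278/6, 361/29) = 46.33 servings → $23.17.
spinach + broccoli with both tight: 1.411 servings and 3.419 servings → $4.05.
spinach + carrots: the both-tight solution has a negative serving — not a feasible corner.
broccoli + carrots with both tight: 3.318 servings and 7.071 servings → $6.02.
So the least-cost plan costs $4.05.

$4.05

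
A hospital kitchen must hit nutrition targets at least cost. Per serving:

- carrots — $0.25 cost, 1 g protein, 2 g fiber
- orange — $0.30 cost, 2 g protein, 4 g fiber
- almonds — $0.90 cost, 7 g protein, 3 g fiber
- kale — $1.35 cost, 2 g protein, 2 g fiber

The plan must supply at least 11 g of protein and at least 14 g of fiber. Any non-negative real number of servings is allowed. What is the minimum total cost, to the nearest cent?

$1.54

carrots only: max(11/1, 14/2) = 11 servings → $2.75.
orange only: max(11/2, 14/4) = 5.5 servings → $1.65.
almonds only: max(11/7, 14/3) = 4.667 servings → $4.20.
kale only: max(11/2, 14/2) = 7 servings → $9.45.
carrots + orange (both tight): parallel constraints — no distinct corner.
carrots + almonds with both tight: 5.909 servings and 0.7273 servings → $2.13.
carrots + kale with both tight: 3 servings and 4 servings → $6.15.
orange + almonds with both tight: 2.955 servings and 0.7273 servings → $1.54.
orange + kale with both tight: 1.5 servings and 4 servings → $5.85.
almonds + kale with both targets exact would need a negative amount; discard.
The minimum over all feasible corners is $1.54.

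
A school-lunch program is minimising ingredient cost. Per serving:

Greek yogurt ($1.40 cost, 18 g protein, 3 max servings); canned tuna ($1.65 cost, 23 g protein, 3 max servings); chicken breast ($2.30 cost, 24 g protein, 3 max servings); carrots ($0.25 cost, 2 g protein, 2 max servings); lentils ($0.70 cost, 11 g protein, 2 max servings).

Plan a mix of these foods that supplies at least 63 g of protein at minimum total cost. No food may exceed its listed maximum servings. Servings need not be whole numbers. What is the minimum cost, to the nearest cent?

$4.34

Cost per g of protein: lentils $0.0636, canned tuna $0.0717, Greek yogurt $0.0778, chicken breast $0.0958, carrots $0.1250.
Take 2 servings of lentils: +22.0 g protein for $1.40 (total $1.40, still need 41.0 g).
Take 1.783 servings of canned tuna: +41.0 g protein for $2.94 (total $4.34, still need 0.0 g).
Greedy by cheapest-per-g is optimal for a single linear constraint, so the minimum cost is $4.34.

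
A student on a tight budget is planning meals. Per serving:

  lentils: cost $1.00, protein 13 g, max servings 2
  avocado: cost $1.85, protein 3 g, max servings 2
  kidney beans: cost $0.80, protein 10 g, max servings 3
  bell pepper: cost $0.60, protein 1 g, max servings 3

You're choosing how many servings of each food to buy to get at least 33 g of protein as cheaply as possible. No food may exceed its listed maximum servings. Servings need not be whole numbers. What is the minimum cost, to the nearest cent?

$2.56

Cost per g of protein: lentils $0.0769, kidney beans $0.0800, bell pepper $0.6000, avocado $0.6167.
Take 2 servings of lentils: +26.0 g protein for $2.00 (total $2.00, still need 7.0 g).
Take 0.7 servings of kidney beans: +7.0 g protein for $0.56 (total $2.56, still need 0.0 g).
Filling from the cheapest source first is optimal under one linear minimum: $2.56.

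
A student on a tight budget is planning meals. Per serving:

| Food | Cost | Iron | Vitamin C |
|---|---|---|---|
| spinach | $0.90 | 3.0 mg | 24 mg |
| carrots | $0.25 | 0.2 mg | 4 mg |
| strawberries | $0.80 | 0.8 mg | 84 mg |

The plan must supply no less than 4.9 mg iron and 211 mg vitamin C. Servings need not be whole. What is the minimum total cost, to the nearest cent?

$2.71

spinach only: max(4.9/3.0, 211/24) = 8.792 servings → $7.91.
carrots only: max(4.9/0.2, 211/4) = 52.75 servings → $13.19.
strawberries only: max(4.9/0.8, 211/84) = 6.125 servings → $4.90.
spinach + carrots: the both-tight solution has a negative serving — not a feasible corner.
spinach + strawberries with both tight: 1.043 servings and 2.214 servings → $2.71.
carrots + strawberries with both tight: 17.85 servings and 1.662 servings → $5.79.
The minimum over all feasible corners is $2.71.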